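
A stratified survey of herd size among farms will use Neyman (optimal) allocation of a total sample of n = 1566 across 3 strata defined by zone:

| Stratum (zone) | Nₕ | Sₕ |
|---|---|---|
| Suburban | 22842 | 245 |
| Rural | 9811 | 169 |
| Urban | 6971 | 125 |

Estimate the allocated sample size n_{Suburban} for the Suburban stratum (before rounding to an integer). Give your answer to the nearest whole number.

1079

Neyman allocation: nₕ = n·NₕSₕ / Σⱼ NⱼSⱼ.
Σ NⱼSⱼ = 22842·245 + 9811·169 + 6971·125 = 8.125724 × 10^6.
n_{Suburban} = 1566·22842·245 / (8.125724 × 10^6) = 1079.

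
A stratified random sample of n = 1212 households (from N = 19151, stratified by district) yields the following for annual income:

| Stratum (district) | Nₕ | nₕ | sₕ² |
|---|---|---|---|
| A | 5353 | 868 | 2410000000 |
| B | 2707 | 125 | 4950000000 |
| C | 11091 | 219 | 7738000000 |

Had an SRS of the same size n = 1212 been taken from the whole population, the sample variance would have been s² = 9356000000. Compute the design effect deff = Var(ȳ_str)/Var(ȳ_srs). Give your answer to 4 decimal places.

Var(ȳ_str) = Σ Wₕ²(1−fₕ)sₕ²/nₕ with Wₕ = Nₕ/19151:
  A: (5353/19151)²·(1−868/5353)·2410000000/868 = 181749.86
  B: (2707/19151)²·(1−125/2707)·4950000000/125 = 754669.45
  C: (11091/19151)²·(1−219/11091)·7738000000/219 = 1.1616675 × 10^7
  → Var(ȳ_str) = 1.2553094 × 10^7.
Var(ȳ_srs) = (1 − 1212/19151)·9356000000/1212 = 7.2309335 × 10^6.
deff = (1.2553094 × 10^7) / (7.2309335 × 10^6) = 1.7360.

1.7360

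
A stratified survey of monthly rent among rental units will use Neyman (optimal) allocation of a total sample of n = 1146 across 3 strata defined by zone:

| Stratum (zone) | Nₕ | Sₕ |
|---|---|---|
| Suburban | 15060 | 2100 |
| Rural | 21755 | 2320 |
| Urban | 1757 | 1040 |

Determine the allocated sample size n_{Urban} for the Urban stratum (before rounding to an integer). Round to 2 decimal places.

24.95

Neyman allocation: nₕ = n·NₕSₕ / Σⱼ NⱼSⱼ.
Σ NⱼSⱼ = 15060·2100 + 21755·2320 + 1757·1040 = 8.392488 × 10^7.
n_{Urban} = 1146·1757·1040 / (8.392488 × 10^7) = 24.95.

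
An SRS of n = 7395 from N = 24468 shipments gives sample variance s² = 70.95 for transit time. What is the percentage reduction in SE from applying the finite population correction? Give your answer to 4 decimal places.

16.4675

f = n/N = 7395/24468 = 0.30223149.
SE_no-fpc = √(s²/n) = 0.097950602; SE_fpc = √((1−f)s²/n) = 0.081820625.
Ratio = √(1−f) = 0.83532539. Reduction = 100·(1 − 0.83532539) = 16.4675%.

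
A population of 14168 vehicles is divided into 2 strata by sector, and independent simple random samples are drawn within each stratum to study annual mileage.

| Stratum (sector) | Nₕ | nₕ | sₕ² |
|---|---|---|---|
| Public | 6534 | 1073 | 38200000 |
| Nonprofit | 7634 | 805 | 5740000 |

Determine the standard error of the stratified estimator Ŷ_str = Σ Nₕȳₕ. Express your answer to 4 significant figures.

Var(Ŷ_str) = Σₕ Nₕ²(1 − fₕ)sₕ²/nₕ.
Public: 6534²·(1 − 1073/6534)·38200000/1073 = 1.2703253 × 10^12.
Nonprofit: 7634²·(1 − 805/7634)·5740000/805 = 3.71728 × 10^11.
Sum = 1.6420533 × 10^12.
SE = √(1.6420533 × 10^12) = 1.281 × 10^6.

1.281 × 10^6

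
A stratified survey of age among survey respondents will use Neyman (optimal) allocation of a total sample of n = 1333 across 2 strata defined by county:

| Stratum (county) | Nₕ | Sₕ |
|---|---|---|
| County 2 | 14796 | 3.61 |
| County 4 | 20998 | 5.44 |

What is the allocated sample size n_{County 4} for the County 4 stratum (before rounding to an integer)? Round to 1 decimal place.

908.3

Neyman allocation: nₕ = n·NₕSₕ / Σⱼ NⱼSⱼ.
Σ NⱼSⱼ = 14796·3.61 + 20998·5.44 = 167642.68.
n_{County 4} = 1333·20998·5.44 / 167642.68 = 908.3.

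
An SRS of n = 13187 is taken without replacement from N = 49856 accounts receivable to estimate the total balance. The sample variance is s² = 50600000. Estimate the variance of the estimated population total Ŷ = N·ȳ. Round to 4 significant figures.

7.015 × 10^12

Var(Ŷ) = N²·Var(ȳ) = N²·(1 − n/N)·s²/n.
f = 13187/49856 = 0.26450177; Var(ȳ) = 0.73549823·50600000/13187 = 2822.1893.
Var(Ŷ) = 49856² · 2822.1893 = 7.0148922 × 10^12.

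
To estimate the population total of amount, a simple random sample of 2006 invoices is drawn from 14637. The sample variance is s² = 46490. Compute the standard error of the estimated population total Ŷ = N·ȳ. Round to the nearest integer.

65457

Var(Ŷ) = N²·Var(ȳ) = N²·(1 − n/N)·s²/n.
f = 2006/14637 = 0.13704994; Var(ȳ) = 0.86295006·46490/2006 = 19.999276.
Var(Ŷ) = 14637² · 19.999276 = 4.2846803 × 10^9.
SE(Ŷ) = √(4.2846803 × 10^9) = 65457.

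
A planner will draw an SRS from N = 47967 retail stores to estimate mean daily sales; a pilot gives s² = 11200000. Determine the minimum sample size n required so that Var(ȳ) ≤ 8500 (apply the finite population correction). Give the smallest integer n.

Without fpc, n₀ = s²/D = 11200000/8500 = 1317.6471.
With fpc, (1 − n/N)·s²/n ≤ D requires n ≥ n₀/(1 + n₀/N) = 1317.6471/(1 + 1317.6471/47967) = 1282.4192.
Rounding up, n = 1283.

1283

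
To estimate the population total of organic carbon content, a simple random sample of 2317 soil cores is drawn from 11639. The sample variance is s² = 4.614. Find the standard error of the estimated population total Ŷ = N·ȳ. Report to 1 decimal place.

464.8

Var(Ŷ) = N²·Var(ȳ) = N²·(1 − n/N)·s²/n.
f = 2317/11639 = 0.19907209; Var(ȳ) = 0.80092791·4.614/2317 = 0.0015949423.
Var(Ŷ) = 11639² · 0.0015949423 = 216060.97.
SE(Ŷ) = √(216060.97) = 464.8.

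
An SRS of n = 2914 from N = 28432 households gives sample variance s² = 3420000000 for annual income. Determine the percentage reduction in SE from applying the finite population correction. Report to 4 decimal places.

f = n/N = 2914/28432 = 0.10249015.
SE_no-fpc = √(s²/n) = 1083.3487; SE_fpc = √((1−f)s²/n) = 1026.332.
Ratio = √(1−f) = 0.94736996. Reduction = 100·(1 − 0.94736996) = 5.2630%.

5.2630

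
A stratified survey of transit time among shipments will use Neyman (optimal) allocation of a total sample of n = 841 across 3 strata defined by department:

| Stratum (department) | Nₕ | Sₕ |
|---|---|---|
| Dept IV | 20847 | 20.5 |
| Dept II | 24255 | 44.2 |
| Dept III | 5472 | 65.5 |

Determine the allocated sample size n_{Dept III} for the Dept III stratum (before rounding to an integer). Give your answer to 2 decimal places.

Neyman allocation: nₕ = n·NₕSₕ / Σⱼ NⱼSⱼ.
Σ NⱼSⱼ = 20847·20.5 + 24255·44.2 + 5472·65.5 = 1.8578505 × 10^6.
n_{Dept III} = 841·5472·65.5 / (1.8578505 × 10^6) = 162.25.

162.25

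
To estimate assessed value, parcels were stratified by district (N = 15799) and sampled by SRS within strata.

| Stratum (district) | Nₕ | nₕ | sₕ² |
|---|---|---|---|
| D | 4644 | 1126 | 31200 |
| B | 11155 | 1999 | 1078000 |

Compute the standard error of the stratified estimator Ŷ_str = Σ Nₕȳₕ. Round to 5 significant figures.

Var(Ŷ_str) = Σₕ Nₕ²(1 − fₕ)sₕ²/nₕ.
D: 4644²·(1 − 1126/4644)·31200/1126 = 4.5269349 × 10^8.
B: 11155²·(1 − 1999/11155)·1078000/1999 = 5.5078401 × 10^10.
Sum = 5.5531094 × 10^10.
SE = √(5.5531094 × 10^10) = 235650.

235650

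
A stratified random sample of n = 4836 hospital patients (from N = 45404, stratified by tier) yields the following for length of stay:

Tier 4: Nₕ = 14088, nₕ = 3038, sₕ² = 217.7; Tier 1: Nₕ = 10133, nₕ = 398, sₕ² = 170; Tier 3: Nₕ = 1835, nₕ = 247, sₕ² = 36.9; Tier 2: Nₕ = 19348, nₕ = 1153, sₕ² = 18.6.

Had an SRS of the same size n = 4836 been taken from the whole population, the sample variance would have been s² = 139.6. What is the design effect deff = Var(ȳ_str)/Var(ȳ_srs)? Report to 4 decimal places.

Var(ȳ_str) = Σ Wₕ²(1−fₕ)sₕ²/nₕ with Wₕ = Nₕ/45404:
  Tier 4: (14088/45404)²·(1−3038/14088)·217.7/3038 = 0.0054112058
  Tier 1: (10133/45404)²·(1−398/10133)·170/398 = 0.020438622
  Tier 3: (1835/45404)²·(1−247/1835)·36.9/247 = 2.1116783 × 10^-4
  Tier 2: (19348/45404)²·(1−1153/19348)·18.6/1153 = 0.0027547586
  → Var(ȳ_str) = 0.028815754.
Var(ȳ_srs) = (1 − 4836/45404)·139.6/4836 = 0.025792213.
deff = 0.028815754 / 0.025792213 = 1.1172.

1.1172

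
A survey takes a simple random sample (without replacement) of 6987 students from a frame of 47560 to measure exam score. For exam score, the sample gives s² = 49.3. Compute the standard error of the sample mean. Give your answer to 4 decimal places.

Under SRS without replacement, Var(ȳ) = (1 − f)·s²/n with f = n/N = 6987/47560 = 0.14690917.
Var(ȳ) = (1 − 0.14690917)·49.3/6987 = 0.85309083·0.0070559611 = 0.0060193757.
SE(ȳ) = √(0.0060193757) = 0.0776.

0.0776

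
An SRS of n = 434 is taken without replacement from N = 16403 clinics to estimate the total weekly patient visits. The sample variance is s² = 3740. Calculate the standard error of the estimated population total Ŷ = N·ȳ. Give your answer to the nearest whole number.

Var(Ŷ) = N²·Var(ȳ) = N²·(1 − n/N)·s²/n.
f = 434/16403 = 0.02645857; Var(ȳ) = 0.97354143·3740/434 = 8.3895044.
Var(Ŷ) = 16403² · 8.3895044 = 2.2572667 × 10^9.
SE(Ŷ) = √(2.2572667 × 10^9) = 47511.

47511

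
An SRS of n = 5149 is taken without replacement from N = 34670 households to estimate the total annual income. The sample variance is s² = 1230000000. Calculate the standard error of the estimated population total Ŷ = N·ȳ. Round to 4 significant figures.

Var(Ŷ) = N²·Var(ȳ) = N²·(1 − n/N)·s²/n.
f = 5149/34670 = 0.14851457; Var(ȳ) = 0.85148543·1230000000/5149 = 203403.98.
Var(Ŷ) = 34670² · 203403.98 = 2.4449339 × 10^14.
SE(Ŷ) = √(2.4449339 × 10^14) = 1.564 × 10^7.

1.564 × 10^7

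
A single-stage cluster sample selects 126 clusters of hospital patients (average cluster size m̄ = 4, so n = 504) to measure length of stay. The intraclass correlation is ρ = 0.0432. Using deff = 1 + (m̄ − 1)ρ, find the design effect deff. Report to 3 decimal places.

deff = 1 + (4 − 1)·0.0432 = 1 + 0.1296 = 1.1296.

1.130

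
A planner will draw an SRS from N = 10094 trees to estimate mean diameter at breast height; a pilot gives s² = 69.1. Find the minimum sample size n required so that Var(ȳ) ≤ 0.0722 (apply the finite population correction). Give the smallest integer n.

875

Without fpc, n₀ = s²/D = 69.1/0.0722 = 957.0637.
With fpc, (1 − n/N)·s²/n ≤ D requires n ≥ n₀/(1 + n₀/N) = 957.0637/(1 + 957.0637/10094) = 874.1784.
Rounding up, n = 875.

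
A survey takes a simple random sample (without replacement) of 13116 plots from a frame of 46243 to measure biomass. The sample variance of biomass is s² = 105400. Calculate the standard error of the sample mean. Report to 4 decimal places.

Under SRS without replacement, Var(ȳ) = (1 − f)·s²/n with f = n/N = 13116/46243 = 0.28363212.
Var(ȳ) = (1 − 0.28363212)·105400/13116 = 0.71636788·8.0359866 = 5.7567227.
SE(ȳ) = √(5.7567227) = 2.3993.

2.3993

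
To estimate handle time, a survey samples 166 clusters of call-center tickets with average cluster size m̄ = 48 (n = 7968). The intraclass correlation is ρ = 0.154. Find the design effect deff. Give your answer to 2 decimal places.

8.24

deff = 1 + (48 − 1)·0.154 = 1 + 7.238 = 8.238.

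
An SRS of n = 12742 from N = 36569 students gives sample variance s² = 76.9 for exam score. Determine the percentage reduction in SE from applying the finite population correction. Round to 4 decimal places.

19.2806

f = n/N = 12742/36569 = 0.34843720.
SE_no-fpc = √(s²/n) = 0.077686288; SE_fpc = √((1−f)s²/n) = 0.062707936.
Ratio = √(1−f) = 0.80719440. Reduction = 100·(1 − 0.80719440) = 19.2806%.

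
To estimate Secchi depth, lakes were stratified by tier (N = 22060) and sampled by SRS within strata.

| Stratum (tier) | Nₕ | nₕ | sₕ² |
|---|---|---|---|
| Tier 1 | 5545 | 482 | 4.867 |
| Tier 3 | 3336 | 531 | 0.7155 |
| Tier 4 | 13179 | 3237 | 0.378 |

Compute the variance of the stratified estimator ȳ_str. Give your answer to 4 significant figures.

Var(ȳ_str) = Σₕ Wₕ²(1 − fₕ)sₕ²/nₕ with Wₕ = Nₕ/N, N = 22060.
Tier 1: Wₕ = 0.25135993; term = 0.25135993²·(1 − 0.08692516)·4.867/482 = 5.8252259 × 10^-4.
Tier 3: Wₕ = 0.15122393; term = 0.15122393²·(1 − 0.15917266)·0.7155/531 = 2.5909737 × 10^-5.
Tier 4: Wₕ = 0.59741614; term = 0.59741614²·(1 − 0.24561803)·0.378/3237 = 3.1440852 × 10^-5.
Sum = 6.3987318 × 10^-4.

6.399 × 10^-4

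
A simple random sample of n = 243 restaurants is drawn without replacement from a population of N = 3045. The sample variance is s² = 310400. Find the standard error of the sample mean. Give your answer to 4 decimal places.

34.2845

Under SRS without replacement, Var(ȳ) = (1 − f)·s²/n with f = n/N = 243/3045 = 0.07980296.
Var(ȳ) = (1 − 0.07980296)·310400/243 = 0.92019704·1277.3663 = 1175.4287.
SE(ȳ) = √(1175.4287) = 34.2845.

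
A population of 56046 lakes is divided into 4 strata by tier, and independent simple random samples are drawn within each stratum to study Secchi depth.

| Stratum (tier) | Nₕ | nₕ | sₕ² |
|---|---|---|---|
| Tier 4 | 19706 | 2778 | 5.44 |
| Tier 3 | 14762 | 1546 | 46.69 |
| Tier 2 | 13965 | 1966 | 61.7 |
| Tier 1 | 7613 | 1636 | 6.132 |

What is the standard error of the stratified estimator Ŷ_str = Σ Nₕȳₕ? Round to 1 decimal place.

Var(Ŷ_str) = Σₕ Nₕ²(1 − fₕ)sₕ²/nₕ.
Tier 4: 19706²·(1 − 2778/19706)·5.44/2778 = 653237.02.
Tier 3: 14762²·(1 − 1546/14762)·46.69/1546 = 5.8919576 × 10^6.
Tier 2: 13965²·(1 − 1966/13965)·61.7/1966 = 5.258812 × 10^6.
Tier 1: 7613²·(1 − 1636/7613)·6.132/1636 = 170552.44.
Sum = 1.1974559 × 10^7.
SE = √(1.1974559 × 10^7) = 3460.4.

3460.4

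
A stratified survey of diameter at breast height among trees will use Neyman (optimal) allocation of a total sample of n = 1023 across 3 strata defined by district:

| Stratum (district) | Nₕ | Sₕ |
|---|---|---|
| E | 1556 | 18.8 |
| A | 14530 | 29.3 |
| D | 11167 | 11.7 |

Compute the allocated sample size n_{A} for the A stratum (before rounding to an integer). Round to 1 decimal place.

Neyman allocation: nₕ = n·NₕSₕ / Σⱼ NⱼSⱼ.
Σ NⱼSⱼ = 1556·18.8 + 14530·29.3 + 11167·11.7 = 585635.7.
n_{A} = 1023·14530·29.3 / 585635.7 = 743.7.

743.7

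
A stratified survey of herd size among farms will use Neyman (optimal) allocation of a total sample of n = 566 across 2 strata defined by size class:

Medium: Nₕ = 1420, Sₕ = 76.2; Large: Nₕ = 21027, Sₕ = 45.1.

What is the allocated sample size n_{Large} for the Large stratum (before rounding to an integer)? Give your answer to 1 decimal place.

508.0

Neyman allocation: nₕ = n·NₕSₕ / Σⱼ NⱼSⱼ.
Σ NⱼSⱼ = 1420·76.2 + 21027·45.1 = 1.0565217 × 10^6.
n_{Large} = 566·21027·45.1 / (1.0565217 × 10^6) = 508.0.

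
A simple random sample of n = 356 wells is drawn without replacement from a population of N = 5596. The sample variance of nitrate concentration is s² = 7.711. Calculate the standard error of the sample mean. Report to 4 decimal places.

Under SRS without replacement, Var(ȳ) = (1 − f)·s²/n with f = n/N = 356/5596 = 0.06361687.
Var(ȳ) = (1 − 0.06361687)·7.711/356 = 0.93638313·0.021660112 = 0.020282164.
SE(ȳ) = √(0.020282164) = 0.1424.

0.1424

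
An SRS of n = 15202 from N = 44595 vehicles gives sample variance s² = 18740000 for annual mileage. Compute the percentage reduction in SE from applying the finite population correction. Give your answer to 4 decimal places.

f = n/N = 15202/44595 = 0.34089023.
SE_no-fpc = √(s²/n) = 35.110291; SE_fpc = √((1−f)s²/n) = 28.504492.
Ratio = √(1−f) = 0.81185575. Reduction = 100·(1 − 0.81185575) = 18.8144%.

18.8144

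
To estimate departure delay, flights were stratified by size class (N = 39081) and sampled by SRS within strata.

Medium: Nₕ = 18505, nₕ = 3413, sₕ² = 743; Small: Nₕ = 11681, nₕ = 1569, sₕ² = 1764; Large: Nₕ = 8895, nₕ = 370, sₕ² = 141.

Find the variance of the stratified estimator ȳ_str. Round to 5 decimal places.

0.14568

Var(ȳ_str) = Σₕ Wₕ²(1 − fₕ)sₕ²/nₕ with Wₕ = Nₕ/N, N = 39081.
Medium: Wₕ = 0.47350375; term = 0.47350375²·(1 − 0.18443664)·743/3413 = 0.039806782.
Small: Wₕ = 0.29889204; term = 0.29889204²·(1 − 0.13432069)·1764/1569 = 0.086948358.
Large: Wₕ = 0.22760421; term = 0.22760421²·(1 − 0.04159640)·141/370 = 0.018920229.
Sum = 0.14567537.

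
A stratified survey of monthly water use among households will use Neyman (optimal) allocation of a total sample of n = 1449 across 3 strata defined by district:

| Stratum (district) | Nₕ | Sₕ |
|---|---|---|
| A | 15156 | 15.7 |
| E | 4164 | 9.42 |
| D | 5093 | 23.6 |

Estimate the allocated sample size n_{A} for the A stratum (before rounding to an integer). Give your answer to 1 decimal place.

867.7

Neyman allocation: nₕ = n·NₕSₕ / Σⱼ NⱼSⱼ.
Σ NⱼSⱼ = 15156·15.7 + 4164·9.42 + 5093·23.6 = 397368.88.
n_{A} = 1449·15156·15.7 / 397368.88 = 867.7.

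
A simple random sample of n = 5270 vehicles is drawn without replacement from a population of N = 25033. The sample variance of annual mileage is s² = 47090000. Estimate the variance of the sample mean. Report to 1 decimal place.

Under SRS without replacement, Var(ȳ) = (1 − f)·s²/n with f = n/N = 5270/25033 = 0.21052211.
Var(ȳ) = (1 − 0.21052211)·47090000/5270 = 0.78947789·8935.4839 = 7054.3669.

7054.4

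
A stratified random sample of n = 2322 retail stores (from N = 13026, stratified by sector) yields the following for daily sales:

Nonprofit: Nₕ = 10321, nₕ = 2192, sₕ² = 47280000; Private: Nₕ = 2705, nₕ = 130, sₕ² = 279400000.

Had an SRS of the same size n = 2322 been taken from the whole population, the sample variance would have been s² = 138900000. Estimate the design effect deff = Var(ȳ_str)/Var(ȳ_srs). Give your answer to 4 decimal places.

Var(ȳ_str) = Σ Wₕ²(1−fₕ)sₕ²/nₕ with Wₕ = Nₕ/13026:
  Nonprofit: (10321/13026)²·(1−2192/10321)·47280000/2192 = 10665.315
  Private: (2705/13026)²·(1−130/2705)·279400000/130 = 88227.791
  → Var(ȳ_str) = 98893.106.
Var(ȳ_srs) = (1 − 2322/13026)·138900000/2322 = 49155.833.
deff = 98893.106 / 49155.833 = 2.0118.

2.0118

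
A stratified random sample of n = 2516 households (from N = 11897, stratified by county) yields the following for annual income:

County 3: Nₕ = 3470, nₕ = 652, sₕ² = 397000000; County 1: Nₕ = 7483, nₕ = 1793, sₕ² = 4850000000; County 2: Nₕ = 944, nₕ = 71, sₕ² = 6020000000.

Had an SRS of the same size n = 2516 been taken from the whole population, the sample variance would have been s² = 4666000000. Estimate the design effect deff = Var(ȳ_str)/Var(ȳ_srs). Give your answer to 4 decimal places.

0.9228

Var(ȳ_str) = Σ Wₕ²(1−fₕ)sₕ²/nₕ with Wₕ = Nₕ/11897:
  County 3: (3470/11897)²·(1−652/3470)·397000000/652 = 42066.701
  County 1: (7483/11897)²·(1−1793/7483)·4850000000/1793 = 813719.15
  County 2: (944/11897)²·(1−71/944)·6020000000/71 = 493684.46
  → Var(ȳ_str) = 1.3494703 × 10^6.
Var(ȳ_srs) = (1 − 2516/11897)·4666000000/2516 = 1.4623313 × 10^6.
deff = (1.3494703 × 10^6) / (1.4623313 × 10^6) = 0.9228.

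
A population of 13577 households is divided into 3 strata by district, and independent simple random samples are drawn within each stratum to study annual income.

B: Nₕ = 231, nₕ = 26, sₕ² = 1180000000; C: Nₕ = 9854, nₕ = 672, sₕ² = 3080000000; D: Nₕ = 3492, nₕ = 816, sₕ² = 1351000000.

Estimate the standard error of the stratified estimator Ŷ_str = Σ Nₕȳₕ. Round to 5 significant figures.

2.0792 × 10^7

Var(Ŷ_str) = Σₕ Nₕ²(1 − fₕ)sₕ²/nₕ.
B: 231²·(1 − 26/231)·1180000000/26 = 2.1491885 × 10^12.
C: 9854²·(1 − 672/9854)·3080000000/672 = 4.1469738 × 10^14.
D: 3492²·(1 − 816/3492)·1351000000/816 = 1.5471255 × 10^13.
Sum = 4.3231782 × 10^14.
SE = √(4.3231782 × 10^14) = 2.0792 × 10^7.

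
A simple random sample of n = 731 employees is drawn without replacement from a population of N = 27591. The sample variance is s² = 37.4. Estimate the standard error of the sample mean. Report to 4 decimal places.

0.2232

Under SRS without replacement, Var(ȳ) = (1 − f)·s²/n with f = n/N = 731/27591 = 0.02649415.
Var(ȳ) = (1 − 0.02649415)·37.4/731 = 0.97350585·0.051162791 = 0.049807276.
SE(ȳ) = √(0.049807276) = 0.2232.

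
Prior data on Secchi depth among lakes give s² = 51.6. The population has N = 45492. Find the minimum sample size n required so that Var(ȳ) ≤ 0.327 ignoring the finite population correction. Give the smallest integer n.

158

Without fpc, n₀ = s²/D = 51.6/0.327 = 157.7982.
Rounding up, n = 158.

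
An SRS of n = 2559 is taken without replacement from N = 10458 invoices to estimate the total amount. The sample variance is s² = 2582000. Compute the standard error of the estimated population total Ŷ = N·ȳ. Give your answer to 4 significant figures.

288700

Var(Ŷ) = N²·Var(ȳ) = N²·(1 − n/N)·s²/n.
f = 2559/10458 = 0.24469306; Var(ȳ) = 0.75530694·2582000/2559 = 762.09555.
Var(Ŷ) = 10458² · 762.09555 = 8.335021 × 10^10.
SE(Ŷ) = √(8.335021 × 10^10) = 288700.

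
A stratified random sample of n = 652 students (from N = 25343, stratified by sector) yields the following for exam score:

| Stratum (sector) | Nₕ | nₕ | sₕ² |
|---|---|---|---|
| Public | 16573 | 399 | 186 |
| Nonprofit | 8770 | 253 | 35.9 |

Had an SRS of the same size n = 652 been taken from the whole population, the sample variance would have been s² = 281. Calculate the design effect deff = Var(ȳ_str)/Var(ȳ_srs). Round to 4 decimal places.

Var(ȳ_str) = Σ Wₕ²(1−fₕ)sₕ²/nₕ with Wₕ = Nₕ/25343:
  Public: (16573/25343)²·(1−399/16573)·186/399 = 0.19455508
  Nonprofit: (8770/25343)²·(1−253/8770)·35.9/253 = 0.016502286
  → Var(ȳ_str) = 0.21105737.
Var(ȳ_srs) = (1 − 652/25343)·281/652 = 0.41989372.
deff = 0.21105737 / 0.41989372 = 0.5026.

0.5026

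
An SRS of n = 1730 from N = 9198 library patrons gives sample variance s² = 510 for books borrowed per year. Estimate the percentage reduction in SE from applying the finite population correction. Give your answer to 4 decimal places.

9.8936

f = n/N = 1730/9198 = 0.18808437.
SE_no-fpc = √(s²/n) = 0.54295275; SE_fpc = √((1−f)s²/n) = 0.48923497.
Ratio = √(1−f) = 0.90106361. Reduction = 100·(1 − 0.90106361) = 9.8936%.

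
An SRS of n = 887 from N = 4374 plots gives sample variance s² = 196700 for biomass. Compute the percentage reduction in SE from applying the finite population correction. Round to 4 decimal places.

f = n/N = 887/4374 = 0.20278921.
SE_no-fpc = √(s²/n) = 14.891566; SE_fpc = √((1−f)s²/n) = 13.296182.
Ratio = √(1−f) = 0.89286661. Reduction = 100·(1 − 0.89286661) = 10.7133%.

10.7133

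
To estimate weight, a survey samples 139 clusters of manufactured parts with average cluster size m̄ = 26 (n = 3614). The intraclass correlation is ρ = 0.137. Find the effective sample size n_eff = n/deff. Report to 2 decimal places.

816.72

deff = 1 + (26 − 1)·0.137 = 1 + 3.425 = 4.425.
n_eff = 3614 / 4.425 = 816.72.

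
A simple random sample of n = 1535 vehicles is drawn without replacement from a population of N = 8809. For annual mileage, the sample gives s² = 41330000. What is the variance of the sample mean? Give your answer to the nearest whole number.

Under SRS without replacement, Var(ȳ) = (1 − f)·s²/n with f = n/N = 1535/8809 = 0.17425360.
Var(ȳ) = (1 − 0.17425360)·41330000/1535 = 0.82574640·26925.081 = 22233.289.

22233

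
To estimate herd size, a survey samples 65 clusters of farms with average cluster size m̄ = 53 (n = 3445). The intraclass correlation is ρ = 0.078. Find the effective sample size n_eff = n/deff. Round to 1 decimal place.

681.4

deff = 1 + (53 − 1)·0.078 = 1 + 4.056 = 5.056.
n_eff = 3445 / 5.056 = 681.4.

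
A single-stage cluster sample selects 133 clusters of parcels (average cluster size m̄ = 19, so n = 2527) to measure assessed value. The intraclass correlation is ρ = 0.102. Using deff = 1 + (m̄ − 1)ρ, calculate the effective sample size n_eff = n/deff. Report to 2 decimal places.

deff = 1 + (19 − 1)·0.102 = 1 + 1.836 = 2.836.
n_eff = 2527 / 2.836 = 891.04.

891.04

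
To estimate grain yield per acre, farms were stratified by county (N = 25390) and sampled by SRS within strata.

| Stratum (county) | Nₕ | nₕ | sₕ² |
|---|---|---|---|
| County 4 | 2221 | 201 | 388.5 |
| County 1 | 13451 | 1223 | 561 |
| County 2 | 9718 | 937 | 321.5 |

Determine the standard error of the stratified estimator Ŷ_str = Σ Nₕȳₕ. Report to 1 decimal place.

Var(Ŷ_str) = Σₕ Nₕ²(1 − fₕ)sₕ²/nₕ.
County 4: 2221²·(1 − 201/2221)·388.5/201 = 8.6715133 × 10^6.
County 1: 13451²·(1 − 1223/13451)·561/1223 = 7.544777 × 10^7.
County 2: 9718²·(1 − 937/9718)·321.5/937 = 2.9279406 × 10^7.
Sum = 1.1339869 × 10^8.
SE = √(1.1339869 × 10^8) = 10648.9.

10648.9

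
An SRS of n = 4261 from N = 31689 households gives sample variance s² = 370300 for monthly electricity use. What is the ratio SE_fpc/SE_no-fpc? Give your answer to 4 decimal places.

f = n/N = 4261/31689 = 0.13446306.
SE_no-fpc = √(s²/n) = 9.3222574; SE_fpc = √((1−f)s²/n) = 8.6728911.
Ratio = √(1−f) = 0.93034238.

0.9303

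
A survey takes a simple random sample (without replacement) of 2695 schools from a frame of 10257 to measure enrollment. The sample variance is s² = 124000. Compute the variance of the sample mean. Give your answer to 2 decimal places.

33.92

Under SRS without replacement, Var(ȳ) = (1 − f)·s²/n with f = n/N = 2695/10257 = 0.26274739.
Var(ȳ) = (1 − 0.26274739)·124000/2695 = 0.73725261·46.011132 = 33.921827.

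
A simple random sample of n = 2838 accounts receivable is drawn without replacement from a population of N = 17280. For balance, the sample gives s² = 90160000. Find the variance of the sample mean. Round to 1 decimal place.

26551.3

Under SRS without replacement, Var(ȳ) = (1 − f)·s²/n with f = n/N = 2838/17280 = 0.16423611.
Var(ȳ) = (1 − 0.16423611)·90160000/2838 = 0.83576389·31768.851 = 26551.259.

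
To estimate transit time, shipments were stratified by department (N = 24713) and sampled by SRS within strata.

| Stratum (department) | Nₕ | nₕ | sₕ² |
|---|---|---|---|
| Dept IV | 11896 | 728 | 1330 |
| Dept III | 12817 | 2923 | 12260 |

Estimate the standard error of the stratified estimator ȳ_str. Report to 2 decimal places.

1.13

Var(ȳ_str) = Σₕ Wₕ²(1 − fₕ)sₕ²/nₕ with Wₕ = Nₕ/N, N = 24713.
Dept IV: Wₕ = 0.48136608; term = 0.48136608²·(1 − 0.06119704)·1330/728 = 0.39741631.
Dept III: Wₕ = 0.51863392; term = 0.51863392²·(1 − 0.22805649)·12260/2923 = 0.87090144.
Sum = 1.2683178.
SE = √(1.2683178) = 1.13.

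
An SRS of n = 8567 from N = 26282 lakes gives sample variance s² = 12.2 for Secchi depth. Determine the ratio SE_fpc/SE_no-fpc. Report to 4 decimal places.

f = n/N = 8567/26282 = 0.32596454.
SE_no-fpc = √(s²/n) = 0.03773684; SE_fpc = √((1−f)s²/n) = 0.030981818.
Ratio = √(1−f) = 0.82099663.

0.8210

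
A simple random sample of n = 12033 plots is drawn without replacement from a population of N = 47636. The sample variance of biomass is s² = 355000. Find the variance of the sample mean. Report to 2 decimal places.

22.05

Under SRS without replacement, Var(ȳ) = (1 − f)·s²/n with f = n/N = 12033/47636 = 0.25260307.
Var(ȳ) = (1 − 0.25260307)·355000/12033 = 0.74739693·29.502202 = 22.049855.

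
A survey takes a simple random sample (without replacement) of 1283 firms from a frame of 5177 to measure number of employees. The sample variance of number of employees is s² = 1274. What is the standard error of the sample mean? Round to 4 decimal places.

Under SRS without replacement, Var(ȳ) = (1 − f)·s²/n with f = n/N = 1283/5177 = 0.24782693.
Var(ȳ) = (1 − 0.24782693)·1274/1283 = 0.75217307·0.99298519 = 0.74689672.
SE(ȳ) = √(0.74689672) = 0.8642.

0.8642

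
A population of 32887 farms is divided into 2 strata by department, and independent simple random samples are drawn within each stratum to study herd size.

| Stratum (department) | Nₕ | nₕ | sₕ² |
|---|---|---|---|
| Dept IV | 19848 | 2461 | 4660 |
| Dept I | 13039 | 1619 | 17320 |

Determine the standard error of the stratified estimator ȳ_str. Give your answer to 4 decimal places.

Var(ȳ_str) = Σₕ Wₕ²(1 − fₕ)sₕ²/nₕ with Wₕ = Nₕ/N, N = 32887.
Dept IV: Wₕ = 0.60352115; term = 0.60352115²·(1 − 0.12399234)·4660/2461 = 0.60418118.
Dept I: Wₕ = 0.39647885; term = 0.39647885²·(1 − 0.12416596)·17320/1619 = 1.4728649.
Sum = 2.0770461.
SE = √(2.0770461) = 1.4412.

1.4412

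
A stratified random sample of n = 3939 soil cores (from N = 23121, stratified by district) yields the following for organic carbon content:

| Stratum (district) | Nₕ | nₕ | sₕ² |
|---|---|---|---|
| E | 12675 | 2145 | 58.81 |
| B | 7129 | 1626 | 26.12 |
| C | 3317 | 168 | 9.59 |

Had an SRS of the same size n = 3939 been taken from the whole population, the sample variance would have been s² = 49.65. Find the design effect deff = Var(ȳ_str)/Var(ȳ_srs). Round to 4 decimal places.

Var(ȳ_str) = Σ Wₕ²(1−fₕ)sₕ²/nₕ with Wₕ = Nₕ/23121:
  E: (12675/23121)²·(1−2145/12675)·58.81/2145 = 0.0068452134
  B: (7129/23121)²·(1−1626/7129)·26.12/1626 = 0.0011788744
  C: (3317/23121)²·(1−168/3317)·9.59/168 = 0.0011153579
  → Var(ȳ_str) = 0.0091394457.
Var(ȳ_srs) = (1 − 3939/23121)·49.65/3939 = 0.010457324.
deff = 0.0091394457 / 0.010457324 = 0.8740.

0.8740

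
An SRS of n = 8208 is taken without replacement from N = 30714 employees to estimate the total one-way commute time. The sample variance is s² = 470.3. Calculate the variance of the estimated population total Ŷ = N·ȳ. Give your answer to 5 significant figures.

3.9607 × 10^7

Var(Ŷ) = N²·Var(ȳ) = N²·(1 − n/N)·s²/n.
f = 8208/30714 = 0.26723970; Var(ȳ) = 0.73276030·470.3/8208 = 0.041985523.
Var(Ŷ) = 30714² · 0.041985523 = 3.9607035 × 10^7.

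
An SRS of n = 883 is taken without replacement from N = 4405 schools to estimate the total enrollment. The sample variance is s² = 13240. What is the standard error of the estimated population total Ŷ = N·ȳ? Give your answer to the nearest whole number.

Var(Ŷ) = N²·Var(ȳ) = N²·(1 − n/N)·s²/n.
f = 883/4405 = 0.20045403; Var(ȳ) = 0.79954597·13240/883 = 11.988662.
Var(Ŷ) = 4405² · 11.988662 = 2.326283 × 10^8.
SE(Ŷ) = √(2.326283 × 10^8) = 15252.

15252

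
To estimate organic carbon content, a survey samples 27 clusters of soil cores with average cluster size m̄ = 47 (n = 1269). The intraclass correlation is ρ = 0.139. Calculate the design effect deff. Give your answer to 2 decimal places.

deff = 1 + (47 − 1)·0.139 = 1 + 6.394 = 7.394.

7.39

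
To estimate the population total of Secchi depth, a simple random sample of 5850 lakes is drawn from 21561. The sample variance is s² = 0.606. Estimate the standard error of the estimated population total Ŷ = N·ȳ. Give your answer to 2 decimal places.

187.32

Var(Ŷ) = N²·Var(ȳ) = N²·(1 − n/N)·s²/n.
f = 5850/21561 = 0.27132322; Var(ȳ) = 0.72867678·0.606/5850 = 7.5483441 × 10^-5.
Var(Ŷ) = 21561² · (7.5483441 × 10^-5) = 35090.495.
SE(Ŷ) = √(35090.495) = 187.32.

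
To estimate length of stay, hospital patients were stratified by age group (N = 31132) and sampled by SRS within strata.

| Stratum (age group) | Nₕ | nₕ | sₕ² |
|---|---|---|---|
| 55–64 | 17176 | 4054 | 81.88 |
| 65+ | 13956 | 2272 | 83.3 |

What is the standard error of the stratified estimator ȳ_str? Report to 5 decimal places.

0.10424

Var(ȳ_str) = Σₕ Wₕ²(1 − fₕ)sₕ²/nₕ with Wₕ = Nₕ/N, N = 31132.
55–64: Wₕ = 0.55171528; term = 0.55171528²·(1 − 0.23602701)·81.88/4054 = 0.0046968005.
65+: Wₕ = 0.44828472; term = 0.44828472²·(1 − 0.16279736)·83.3/2272 = 0.0061684371.
Sum = 0.010865238.
SE = √(0.010865238) = 0.10424.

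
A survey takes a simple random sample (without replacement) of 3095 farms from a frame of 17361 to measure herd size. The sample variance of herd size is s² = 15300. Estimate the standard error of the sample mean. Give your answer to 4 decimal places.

Under SRS without replacement, Var(ȳ) = (1 − f)·s²/n with f = n/N = 3095/17361 = 0.17827314.
Var(ȳ) = (1 − 0.17827314)·15300/3095 = 0.82172686·4.9434572 = 4.0621715.
SE(ȳ) = √(4.0621715) = 2.0155.

2.0155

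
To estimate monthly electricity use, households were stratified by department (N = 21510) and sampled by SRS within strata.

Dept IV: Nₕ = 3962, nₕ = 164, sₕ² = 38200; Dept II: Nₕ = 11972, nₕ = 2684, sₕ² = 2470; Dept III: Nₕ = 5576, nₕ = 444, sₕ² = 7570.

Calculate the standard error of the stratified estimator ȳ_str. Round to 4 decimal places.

2.9751

Var(ȳ_str) = Σₕ Wₕ²(1 − fₕ)sₕ²/nₕ with Wₕ = Nₕ/N, N = 21510.
Dept IV: Wₕ = 0.18419340; term = 0.18419340²·(1 − 0.04139324)·38200/164 = 7.5754446.
Dept II: Wₕ = 0.55657834; term = 0.55657834²·(1 − 0.22418978)·2470/2684 = 0.22116812.
Dept III: Wₕ = 0.25922827; term = 0.25922827²·(1 − 0.07962697)·7570/444 = 1.0544877.
Sum = 8.8511004.
SE = √(8.8511004) = 2.9751.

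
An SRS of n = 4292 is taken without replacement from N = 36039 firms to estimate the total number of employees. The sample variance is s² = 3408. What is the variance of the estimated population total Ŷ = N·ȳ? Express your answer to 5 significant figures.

Var(Ŷ) = N²·Var(ȳ) = N²·(1 − n/N)·s²/n.
f = 4292/36039 = 0.11909320; Var(ȳ) = 0.88090680·3408/4292 = 0.69947119.
Var(Ŷ) = 36039² · 0.69947119 = 9.0847984 × 10^8.

9.0848 × 10^8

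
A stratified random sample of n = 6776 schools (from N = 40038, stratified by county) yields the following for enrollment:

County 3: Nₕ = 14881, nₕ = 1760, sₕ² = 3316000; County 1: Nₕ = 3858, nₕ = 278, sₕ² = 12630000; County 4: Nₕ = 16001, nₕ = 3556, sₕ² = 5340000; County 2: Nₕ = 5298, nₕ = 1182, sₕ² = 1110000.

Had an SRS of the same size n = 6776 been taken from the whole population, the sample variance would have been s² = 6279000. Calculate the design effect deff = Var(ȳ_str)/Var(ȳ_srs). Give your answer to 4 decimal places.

Var(ȳ_str) = Σ Wₕ²(1−fₕ)sₕ²/nₕ with Wₕ = Nₕ/40038:
  County 3: (14881/40038)²·(1−1760/14881)·3316000/1760 = 229.48598
  County 1: (3858/40038)²·(1−278/3858)·12630000/278 = 391.43446
  County 4: (16001/40038)²·(1−3556/16001)·5340000/3556 = 186.54207
  County 2: (5298/40038)²·(1−1182/5298)·1110000/1182 = 12.774622
  → Var(ȳ_str) = 820.23713.
Var(ȳ_srs) = (1 − 6776/40038)·6279000/6776 = 769.82688.
deff = 820.23713 / 769.82688 = 1.0655.

1.0655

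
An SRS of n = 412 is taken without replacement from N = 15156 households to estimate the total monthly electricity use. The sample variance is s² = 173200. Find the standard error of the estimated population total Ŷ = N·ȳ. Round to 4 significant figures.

Var(Ŷ) = N²·Var(ȳ) = N²·(1 − n/N)·s²/n.
f = 412/15156 = 0.02718395; Var(ȳ) = 0.97281605·173200/412 = 408.96053.
Var(Ŷ) = 15156² · 408.96053 = 9.3940007 × 10^10.
SE(Ŷ) = √(9.3940007 × 10^10) = 306500.

306500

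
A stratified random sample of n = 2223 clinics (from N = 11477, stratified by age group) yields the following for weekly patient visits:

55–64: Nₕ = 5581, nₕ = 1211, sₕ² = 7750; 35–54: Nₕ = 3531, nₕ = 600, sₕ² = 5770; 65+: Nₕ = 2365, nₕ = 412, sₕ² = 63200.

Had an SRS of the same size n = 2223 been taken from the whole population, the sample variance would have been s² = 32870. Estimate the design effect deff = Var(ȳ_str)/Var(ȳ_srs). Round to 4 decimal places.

Var(ȳ_str) = Σ Wₕ²(1−fₕ)sₕ²/nₕ with Wₕ = Nₕ/11477:
  55–64: (5581/11477)²·(1−1211/5581)·7750/1211 = 1.1849343
  35–54: (3531/11477)²·(1−600/3531)·5770/600 = 0.75558153
  65+: (2365/11477)²·(1−412/2365)·63200/412 = 5.3789374
  → Var(ȳ_str) = 7.3194532.
Var(ȳ_srs) = (1 − 2223/11477)·32870/2223 = 11.922336.
deff = 7.3194532 / 11.922336 = 0.6139.

0.6139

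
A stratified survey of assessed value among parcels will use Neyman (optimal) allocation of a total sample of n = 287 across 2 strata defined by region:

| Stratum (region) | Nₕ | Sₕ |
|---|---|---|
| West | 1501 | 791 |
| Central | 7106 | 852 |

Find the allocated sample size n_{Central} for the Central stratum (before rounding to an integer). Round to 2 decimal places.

Neyman allocation: nₕ = n·NₕSₕ / Σⱼ NⱼSⱼ.
Σ NⱼSⱼ = 1501·791 + 7106·852 = 7.241603 × 10^6.
n_{Central} = 287·7106·852 / (7.241603 × 10^6) = 239.95.

239.95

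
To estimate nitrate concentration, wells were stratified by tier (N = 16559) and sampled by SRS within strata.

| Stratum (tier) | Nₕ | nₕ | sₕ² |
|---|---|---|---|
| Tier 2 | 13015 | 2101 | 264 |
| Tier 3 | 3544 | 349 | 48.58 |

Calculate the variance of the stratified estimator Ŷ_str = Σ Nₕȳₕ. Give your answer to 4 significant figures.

1.942 × 10^7

Var(Ŷ_str) = Σₕ Nₕ²(1 − fₕ)sₕ²/nₕ.
Tier 2: 13015²·(1 − 2101/13015)·264/2101 = 1.7848676 × 10^7.
Tier 3: 3544²·(1 − 349/3544)·48.58/349 = 1.5761468 × 10^6.
Sum = 1.9424823 × 10^7.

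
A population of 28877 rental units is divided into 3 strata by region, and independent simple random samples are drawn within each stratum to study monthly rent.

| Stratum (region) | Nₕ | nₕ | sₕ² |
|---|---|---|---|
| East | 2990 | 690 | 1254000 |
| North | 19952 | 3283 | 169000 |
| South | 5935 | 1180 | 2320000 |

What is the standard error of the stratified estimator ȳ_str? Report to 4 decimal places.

Var(ȳ_str) = Σₕ Wₕ²(1 − fₕ)sₕ²/nₕ with Wₕ = Nₕ/N, N = 28877.
East: Wₕ = 0.10354261; term = 0.10354261²·(1 − 0.23076923)·1254000/690 = 14.987988.
North: Wₕ = 0.69093050; term = 0.69093050²·(1 − 0.16454491)·169000/3283 = 20.530884.
South: Wₕ = 0.20552689; term = 0.20552689²·(1 − 0.19882056)·2320000/1180 = 66.538511.
Sum = 102.05738.
SE = √(102.05738) = 10.1023.

10.1023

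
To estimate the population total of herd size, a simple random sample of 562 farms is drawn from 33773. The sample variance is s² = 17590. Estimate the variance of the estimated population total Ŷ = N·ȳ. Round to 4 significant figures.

3.511 × 10^10

Var(Ŷ) = N²·Var(ȳ) = N²·(1 − n/N)·s²/n.
f = 562/33773 = 0.01664051; Var(ȳ) = 0.98335949·17590/562 = 30.778102.
Var(Ŷ) = 33773² · 30.778102 = 3.5105981 × 10^10.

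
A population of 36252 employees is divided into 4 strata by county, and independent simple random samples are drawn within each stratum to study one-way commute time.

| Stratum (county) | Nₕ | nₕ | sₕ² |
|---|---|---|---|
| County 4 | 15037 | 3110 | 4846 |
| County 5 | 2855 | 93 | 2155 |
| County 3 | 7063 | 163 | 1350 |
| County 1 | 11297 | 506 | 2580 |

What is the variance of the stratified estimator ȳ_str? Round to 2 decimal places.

1.13

Var(ȳ_str) = Σₕ Wₕ²(1 − fₕ)sₕ²/nₕ with Wₕ = Nₕ/N, N = 36252.
County 4: Wₕ = 0.41479091; term = 0.41479091²·(1 − 0.20682317)·4846/3110 = 0.2126432.
County 5: Wₕ = 0.07875428; term = 0.07875428²·(1 − 0.03257443)·2155/93 = 0.13903693.
County 3: Wₕ = 0.19483063; term = 0.19483063²·(1 − 0.02307801)·1350/163 = 0.30712878.
County 1: Wₕ = 0.31162419; term = 0.31162419²·(1 − 0.04479065)·2580/506 = 0.47296616.
Sum = 1.1317751.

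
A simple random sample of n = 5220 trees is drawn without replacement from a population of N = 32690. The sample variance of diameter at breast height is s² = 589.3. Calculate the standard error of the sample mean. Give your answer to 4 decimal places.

0.3080

Under SRS without replacement, Var(ȳ) = (1 − f)·s²/n with f = n/N = 5220/32690 = 0.15968186.
Var(ȳ) = (1 − 0.15968186)·589.3/5220 = 0.84031814·0.11289272 = 0.094865801.
SE(ȳ) = √(0.094865801) = 0.3080.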